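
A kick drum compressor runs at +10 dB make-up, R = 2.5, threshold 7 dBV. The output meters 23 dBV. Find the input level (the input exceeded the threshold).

22 dBV

Before make-up, the level was 23 − 10 = 13 dBV.
That's 6 dB above the 7 dBV threshold.
Undo the ratio: input overshoot = 6 × 2.5 = 15 dB, giving input = 22 dBV.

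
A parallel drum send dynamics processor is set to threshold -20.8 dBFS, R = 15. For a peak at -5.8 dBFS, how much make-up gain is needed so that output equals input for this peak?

Without make-up, output = threshold + overshoot/15 = -20.8 + 1 = -19.8 dBFS.
Gap to target: 14 dB.

14 dB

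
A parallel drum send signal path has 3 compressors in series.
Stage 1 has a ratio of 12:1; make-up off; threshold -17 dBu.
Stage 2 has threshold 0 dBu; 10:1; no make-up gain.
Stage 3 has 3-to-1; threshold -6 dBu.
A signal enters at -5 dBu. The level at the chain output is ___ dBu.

-16 dBu

Stage 1: 12 dB above -17 dBu, reduced 12:1 to 1 dB above → -16 dBu.
Stage 2: below threshold (-16 ≤ 0); passes unchanged; output -16 dBu.
Stage 3: -16 dBu ≤ -6 dBu, so stage 3 doesn't engage; output -16 dBu.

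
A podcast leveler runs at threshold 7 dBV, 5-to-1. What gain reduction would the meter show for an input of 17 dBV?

17 dBV exceeds the threshold by 10 dB.
At 5:1, output sits 10/5 = 2 dB above threshold.
GR = overshoot in − overshoot out = 10 − 2 = 8 dB.

8 dB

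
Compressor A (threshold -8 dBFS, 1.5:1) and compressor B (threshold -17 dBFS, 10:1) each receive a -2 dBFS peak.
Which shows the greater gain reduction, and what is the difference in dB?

A: GR = 6 − 6/1.5 = 2 dB.
B: GR = 15 − 15/10 = 13.5 dB.
B reduces 11.5 dB more.

B, by 11.5 dB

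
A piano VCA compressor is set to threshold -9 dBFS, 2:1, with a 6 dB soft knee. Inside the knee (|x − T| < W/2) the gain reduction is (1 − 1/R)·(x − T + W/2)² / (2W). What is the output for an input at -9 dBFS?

-9.375 dBFS

x − T + W/2 = -9 − (-9) + 3 = 3.
GR = (1 − 1/2) × 3² / 12 = 0.5 × 9 / 12 = 0.375 dB.
Output = -9 − 0.375 = -9.375 dBFS.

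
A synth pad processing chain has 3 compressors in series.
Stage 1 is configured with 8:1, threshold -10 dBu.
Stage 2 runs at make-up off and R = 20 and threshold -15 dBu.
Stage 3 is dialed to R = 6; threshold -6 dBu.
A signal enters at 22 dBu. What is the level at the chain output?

-14.55 dBu

Stage 1: 22 dBu is 32 dB over -10 dBu; at 8:1 that becomes 4 dB over, giving -6 dBu.
Stage 2: 9 dB above -15 dBu, reduced 20:1 to 0.45 dB above → -14.55 dBu.
Stage 3: -14.55 dBu ≤ -6 dBu, so stage 3 doesn't engage; output -14.55 dBu.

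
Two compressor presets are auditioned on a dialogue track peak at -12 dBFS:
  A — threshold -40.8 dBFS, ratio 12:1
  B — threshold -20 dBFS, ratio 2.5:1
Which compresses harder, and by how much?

A: overshoot 28.8 dB → output overshoot 2.4 dB → GR 26.4 dB.
B: overshoot 8 dB → output overshoot 3.2 dB → GR 4.8 dB.
A reduces 21.6 dB more.

A, by 21.6 dB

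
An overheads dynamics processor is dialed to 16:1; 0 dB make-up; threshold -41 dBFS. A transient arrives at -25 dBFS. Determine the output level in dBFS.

Overshoot: -25 − (-41) = 16 dB.
The 16 dB excess becomes 1 dB after 16:1 reduction.
Output = -41 + 1 = -40 dBFS.

-40 dBFS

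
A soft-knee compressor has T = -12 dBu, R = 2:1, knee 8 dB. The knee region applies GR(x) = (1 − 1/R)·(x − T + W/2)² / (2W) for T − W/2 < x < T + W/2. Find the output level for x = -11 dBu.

-11.78125 dBu

x − T + W/2 = -11 − (-12) + 4 = 5.
GR = (1 − 1/2) × 5² / 16 = 0.5 × 25 / 16 = 0.78125 dB.
Output = -11 − 0.78125 = -11.78125 dBu.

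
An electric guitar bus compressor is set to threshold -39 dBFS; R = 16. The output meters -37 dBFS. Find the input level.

The compressed level sits -37 − (-39) = 2 dB over threshold.
Input overshoot = R × output overshoot = 32 dB → input = -39 + 32 = -7 dBFS.

-7 dBFS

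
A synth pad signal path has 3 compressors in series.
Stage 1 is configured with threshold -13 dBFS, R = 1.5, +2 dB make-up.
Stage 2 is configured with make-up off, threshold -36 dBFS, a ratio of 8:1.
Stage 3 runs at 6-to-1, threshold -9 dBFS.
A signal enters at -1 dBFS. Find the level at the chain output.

-31.875 dBFS

Stage 1: -1 dBFS is 12 dB over -13 dBFS; at 1.5:1 that becomes 8 dB over, giving -5 dBFS; +2 dB make-up → -3 dBFS.
Stage 2: 33 dB above -36 dBFS, reduced 8:1 to 4.125 dB above → -31.875 dBFS.
Stage 3: below threshold (-31.875 ≤ -9); passes unchanged; output -31.875 dBFS.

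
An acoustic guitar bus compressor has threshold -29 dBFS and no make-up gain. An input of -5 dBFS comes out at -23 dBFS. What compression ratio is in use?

Input overshoot = -5 − (-29) = 24 dB; output overshoot = -23 − (-29) = 6 dB.
Ratio = 24 / 6 = 4.

4:1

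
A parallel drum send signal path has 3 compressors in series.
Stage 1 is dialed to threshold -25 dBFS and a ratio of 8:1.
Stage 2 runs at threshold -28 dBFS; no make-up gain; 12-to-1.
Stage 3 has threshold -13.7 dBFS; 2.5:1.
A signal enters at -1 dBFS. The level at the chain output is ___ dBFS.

Stage 1: overshoot 24 dB → 24/8 = 3 dB → -22 dBFS.
Stage 2: overshoot 6 dB → 6/12 = 0.5 dB → -27.5 dBFS.
Stage 3: -27.5 dBFS ≤ -13.7 dBFS, so stage 3 doesn't engage; output -27.5 dBFS.

-27.5 dBFS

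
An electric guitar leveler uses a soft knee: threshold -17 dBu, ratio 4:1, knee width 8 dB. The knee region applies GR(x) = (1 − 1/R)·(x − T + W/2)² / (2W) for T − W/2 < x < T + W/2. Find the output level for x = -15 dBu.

x − T + W/2 = -15 − (-17) + 4 = 6.
GR = (1 − 1/4) × 6² / 16 = 0.75 × 36 / 16 = 1.6875 dB.
Output = -15 − 1.6875 = -16.6875 dBu.

-16.6875 dBu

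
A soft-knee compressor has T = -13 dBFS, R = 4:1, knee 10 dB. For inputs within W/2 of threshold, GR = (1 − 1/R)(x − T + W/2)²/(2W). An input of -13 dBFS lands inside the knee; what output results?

-13.9375 dBFS

x − T + W/2 = -13 − (-13) + 5 = 5.
GR = (1 − 1/4) × 5² / 20 = 0.75 × 25 / 20 = 0.9375 dB.
Output = -13 − 0.9375 = -13.9375 dBFS.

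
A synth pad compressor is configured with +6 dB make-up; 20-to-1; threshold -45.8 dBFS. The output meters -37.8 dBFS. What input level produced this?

-5.8 dBFS

Stripping the +6 dB make-up gives -43.8 dBFS at the gain stage.
That's 2 dB above the -45.8 dBFS threshold.
Before 20:1 compression the overshoot was 2 × 20 = 40 dB, so input = -45.8 + 40 = -5.8 dBFS.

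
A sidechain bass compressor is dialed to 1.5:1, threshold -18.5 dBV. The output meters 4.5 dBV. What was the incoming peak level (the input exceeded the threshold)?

The compressed level sits 4.5 − (-18.5) = 23 dB over threshold.
Before 1.5:1 compression the overshoot was 23 × 1.5 = 34.5 dB, so input = -18.5 + 34.5 = 16 dBV.

16 dBV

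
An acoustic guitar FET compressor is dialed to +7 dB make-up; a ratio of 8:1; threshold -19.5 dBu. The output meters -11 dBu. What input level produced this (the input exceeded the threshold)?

-7.5 dBu

Before make-up, the level was -11 − 7 = -18 dBu.
Post-compression overshoot = -18 − (-19.5) = 1.5 dB.
Input overshoot = R × output overshoot = 12 dB → input = -19.5 + 12 = -7.5 dBu.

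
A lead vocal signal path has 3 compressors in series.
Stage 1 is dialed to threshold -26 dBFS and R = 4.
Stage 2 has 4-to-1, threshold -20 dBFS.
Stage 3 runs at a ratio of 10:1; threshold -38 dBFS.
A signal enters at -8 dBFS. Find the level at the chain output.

-36.35 dBFS

Stage 1: overshoot 18 dB → 18/4 = 4.5 dB → -21.5 dBFS.
Stage 2: below threshold (-21.5 ≤ -20); passes unchanged; output -21.5 dBFS.
Stage 3: -21.5 dBFS is 16.5 dB over -38 dBFS; at 10:1 that becomes 1.65 dB over, giving -36.35 dBFS.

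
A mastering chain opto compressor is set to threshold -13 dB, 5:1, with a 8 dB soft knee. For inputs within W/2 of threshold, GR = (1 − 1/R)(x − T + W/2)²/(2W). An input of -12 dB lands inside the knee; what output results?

x − T + W/2 = -12 − (-13) + 4 = 5.
GR = (1 − 1/5) × 5² / 16 = 0.8 × 25 / 16 = 1.25 dB.
Output = -12 − 1.25 = -13.25 dB.

-13.25 dB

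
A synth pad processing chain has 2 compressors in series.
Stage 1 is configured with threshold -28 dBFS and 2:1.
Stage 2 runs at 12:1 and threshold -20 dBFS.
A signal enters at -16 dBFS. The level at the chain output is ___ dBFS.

-22 dBFS

Stage 1: overshoot 12 dB → 12/2 = 6 dB → -22 dBFS.
Stage 2: -22 dBFS ≤ -20 dBFS, so stage 2 doesn't engage; output -22 dBFS.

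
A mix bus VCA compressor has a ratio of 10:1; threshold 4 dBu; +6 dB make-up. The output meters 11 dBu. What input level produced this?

Remove make-up: 11 − 6 = 5 dBu.
Post-compression overshoot = 5 − 4 = 1 dB.
Input overshoot = R × output overshoot = 10 dB → input = 4 + 10 = 14 dBu.

14 dBu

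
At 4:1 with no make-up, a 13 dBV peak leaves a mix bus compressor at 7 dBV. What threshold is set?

5 dBV

Let T be the threshold. Output overshoot = (input overshoot)/R, so 7 − T = (13 − T)/4.
4·(7 − T) = 13 − T → 3·T = 28 − 13 = 15.
T = 15/3 = 5 dBV.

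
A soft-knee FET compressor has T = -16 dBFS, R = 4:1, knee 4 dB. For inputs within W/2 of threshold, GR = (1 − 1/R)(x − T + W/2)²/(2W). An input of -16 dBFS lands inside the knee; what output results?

x − T + W/2 = -16 − (-16) + 2 = 2.
GR = (1 − 1/4) × 2² / 8 = 0.75 × 4 / 8 = 0.375 dB.
Output = -16 − 0.375 = -16.375 dBFS.

-16.375 dBFS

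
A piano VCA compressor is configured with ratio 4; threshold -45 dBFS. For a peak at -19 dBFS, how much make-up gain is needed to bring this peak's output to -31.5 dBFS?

Without make-up, output = threshold + overshoot/4 = -45 + 6.5 = -38.5 dBFS.
Gap to target: 7 dB.

7 dB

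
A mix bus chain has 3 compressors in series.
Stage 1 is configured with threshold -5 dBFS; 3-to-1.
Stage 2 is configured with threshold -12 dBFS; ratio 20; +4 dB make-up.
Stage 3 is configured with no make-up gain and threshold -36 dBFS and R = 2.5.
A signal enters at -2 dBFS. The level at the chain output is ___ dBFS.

-24.64 dBFS

Stage 1: -2 dBFS is 3 dB over -5 dBFS; at 3:1 that becomes 1 dB over, giving -4 dBFS.
Stage 2: 8 dB above -12 dBFS, reduced 20:1 to 0.4 dB above → -11.6 dBFS; +4 dB make-up → -7.6 dBFS.
Stage 3: -7.6 dBFS is 28.4 dB over -36 dBFS; at 2.5:1 that becomes 11.36 dB over, giving -24.64 dBFS.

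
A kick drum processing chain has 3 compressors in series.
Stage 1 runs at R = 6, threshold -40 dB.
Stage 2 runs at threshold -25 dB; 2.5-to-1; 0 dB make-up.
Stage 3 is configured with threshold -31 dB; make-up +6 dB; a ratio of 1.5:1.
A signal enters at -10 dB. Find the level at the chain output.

-29 dB

Stage 1: overshoot 30 dB → 30/6 = 5 dB → -35 dB.
Stage 2: -35 dB is at or below the -25 dB threshold — no compression; output -35 dB.
Stage 3: -35 dB is at or below the -31 dB threshold — no compression; make-up brings it to -29 dB.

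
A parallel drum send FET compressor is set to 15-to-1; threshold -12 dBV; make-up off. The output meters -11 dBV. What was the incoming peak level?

3 dBV

Post-compression overshoot = -11 − (-12) = 1 dB.
Input overshoot = R × output overshoot = 15 dB → input = -12 + 15 = 3 dBV.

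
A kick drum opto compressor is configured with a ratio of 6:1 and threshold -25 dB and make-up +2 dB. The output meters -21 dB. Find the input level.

-13 dB

Stripping the +2 dB make-up gives -23 dB at the gain stage.
That's 2 dB above the -25 dB threshold.
Undo the ratio: input overshoot = 2 × 6 = 12 dB, giving input = -13 dB.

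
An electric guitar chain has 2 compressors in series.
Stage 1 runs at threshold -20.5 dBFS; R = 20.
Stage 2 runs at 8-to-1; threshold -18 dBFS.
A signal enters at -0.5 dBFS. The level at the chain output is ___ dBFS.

-19.5 dBFS

Stage 1: overshoot 20 dB → 20/20 = 1 dB → -19.5 dBFS.
Stage 2: -19.5 dBFS ≤ -18 dBFS, so stage 2 doesn't engage; output -19.5 dBFS.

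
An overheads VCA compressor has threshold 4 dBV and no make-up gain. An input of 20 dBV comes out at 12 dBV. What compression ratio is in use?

Input overshoot = 20 − 4 = 16 dB; output overshoot = 12 − 4 = 8 dB.
Ratio = 16 / 8 = 2.

2:1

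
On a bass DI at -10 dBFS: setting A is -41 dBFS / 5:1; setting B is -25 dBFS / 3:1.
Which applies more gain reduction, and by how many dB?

A: overshoot 31 dB → output overshoot 6.2 dB → GR 24.8 dB.
B: overshoot 15 dB → output overshoot 5 dB → GR 10 dB.
A applies 14.8 dB more gain reduction.

A, by 14.8 dB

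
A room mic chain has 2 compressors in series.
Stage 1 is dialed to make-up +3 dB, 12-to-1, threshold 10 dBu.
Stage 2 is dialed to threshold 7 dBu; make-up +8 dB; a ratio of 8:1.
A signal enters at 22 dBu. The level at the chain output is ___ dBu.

15.875 dBu

Stage 1: 22 dBu is 12 dB over 10 dBu; at 12:1 that becomes 1 dB over, giving 11 dBu; +3 dB make-up → 14 dBu.
Stage 2: overshoot 7 dB → 7/8 = 0.875 dB → 7.875 dBu; +8 dB make-up → 15.875 dBu.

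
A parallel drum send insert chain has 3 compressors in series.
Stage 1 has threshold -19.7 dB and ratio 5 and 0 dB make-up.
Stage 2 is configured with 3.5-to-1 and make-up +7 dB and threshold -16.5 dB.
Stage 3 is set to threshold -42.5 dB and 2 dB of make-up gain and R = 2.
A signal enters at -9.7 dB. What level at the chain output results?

-24.6 dB

Stage 1: -9.7 dB is 10 dB over -19.7 dB; at 5:1 that becomes 2 dB over, giving -17.7 dB.
Stage 2: -17.7 dB is at or below the -16.5 dB threshold — no compression; make-up brings it to -10.7 dB.
Stage 3: 31.8 dB above -42.5 dB, reduced 2:1 to 15.9 dB above → -26.6 dB; +2 dB make-up → -24.6 dB.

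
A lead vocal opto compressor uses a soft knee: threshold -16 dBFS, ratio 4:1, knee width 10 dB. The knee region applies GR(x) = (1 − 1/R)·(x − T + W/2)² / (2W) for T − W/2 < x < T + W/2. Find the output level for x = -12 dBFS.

x − T + W/2 = -12 − (-16) + 5 = 9.
GR = (1 − 1/4) × 9² / 20 = 0.75 × 81 / 20 = 3.0375 dB.
Output = -12 − 3.0375 = -15.0375 dBFS.

-15.0375 dBFS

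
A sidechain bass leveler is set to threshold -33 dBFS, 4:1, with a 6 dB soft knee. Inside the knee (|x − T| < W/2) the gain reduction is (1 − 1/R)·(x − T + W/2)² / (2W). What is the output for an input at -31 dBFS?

x − T + W/2 = -31 − (-33) + 3 = 5.
GR = (1 − 1/4) × 5² / 12 = 0.75 × 25 / 12 = 1.5625 dB.
Output = -31 − 1.5625 = -32.5625 dBFS.

-32.5625 dBFS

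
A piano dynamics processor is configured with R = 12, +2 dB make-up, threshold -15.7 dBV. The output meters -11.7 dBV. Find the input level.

Remove make-up: -11.7 − 2 = -13.7 dBV.
Post-compression overshoot = -13.7 − (-15.7) = 2 dB.
Undo the ratio: input overshoot = 2 × 12 = 24 dB, giving input = 8.3 dBV.

8.3 dBV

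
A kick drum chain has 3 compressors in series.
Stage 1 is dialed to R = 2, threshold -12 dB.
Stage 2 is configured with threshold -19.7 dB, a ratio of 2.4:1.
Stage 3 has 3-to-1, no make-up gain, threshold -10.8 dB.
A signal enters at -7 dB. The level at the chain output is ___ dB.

-15.45 dB

Stage 1: -7 dB is 5 dB over -12 dB; at 2:1 that becomes 2.5 dB over, giving -9.5 dB.
Stage 2: overshoot 10.2 dB → 10.2/2.4 = 4.25 dB → -15.45 dB.
Stage 3: below threshold (-15.45 ≤ -10.8); passes unchanged; output -15.45 dB.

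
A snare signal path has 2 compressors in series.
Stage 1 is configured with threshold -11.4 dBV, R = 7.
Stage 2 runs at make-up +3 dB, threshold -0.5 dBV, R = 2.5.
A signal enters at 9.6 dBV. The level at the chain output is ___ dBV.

-5.4 dBV

Stage 1: 21 dB above -11.4 dBV, reduced 7:1 to 3 dB above → -8.4 dBV.
Stage 2: -8.4 dBV is at or below the -0.5 dBV threshold — no compression; make-up brings it to -5.4 dBV.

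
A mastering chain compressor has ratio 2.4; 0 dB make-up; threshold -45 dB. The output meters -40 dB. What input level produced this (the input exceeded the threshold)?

Post-compression overshoot = -40 − (-45) = 5 dB.
Input overshoot = R × output overshoot = 12 dB → input = -45 + 12 = -33 dB.

-33 dB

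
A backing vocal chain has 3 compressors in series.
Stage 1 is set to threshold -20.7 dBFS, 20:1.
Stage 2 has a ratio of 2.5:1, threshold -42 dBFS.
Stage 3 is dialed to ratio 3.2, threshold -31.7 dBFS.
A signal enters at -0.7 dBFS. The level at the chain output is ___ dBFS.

-33.08 dBFS

Stage 1: 20 dB above -20.7 dBFS, reduced 20:1 to 1 dB above → -19.7 dBFS.
Stage 2: overshoot 22.3 dB → 22.3/2.5 = 8.92 dB → -33.08 dBFS.
Stage 3: -33.08 dBFS ≤ -31.7 dBFS, so stage 3 doesn't engage; output -33.08 dBFS.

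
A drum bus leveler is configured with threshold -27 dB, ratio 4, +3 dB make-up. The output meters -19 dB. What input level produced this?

Before make-up, the level was -19 − 3 = -22 dB.
The compressed level sits -22 − (-27) = 5 dB over threshold.
Before 4:1 compression the overshoot was 5 × 4 = 20 dB, so input = -27 + 20 = -7 dB.

-7 dB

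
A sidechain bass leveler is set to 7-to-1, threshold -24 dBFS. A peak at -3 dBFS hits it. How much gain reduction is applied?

-3 dBFS exceeds the threshold by 21 dB.
After 7:1 compression the overshoot becomes 21/7 = 3 dB.
So the signal is attenuated by 21 − 3 = 18 dB.

18 dB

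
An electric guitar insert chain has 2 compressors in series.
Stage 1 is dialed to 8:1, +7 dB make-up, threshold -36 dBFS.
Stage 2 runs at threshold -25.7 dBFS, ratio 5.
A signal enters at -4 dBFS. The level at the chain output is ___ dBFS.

Stage 1: 32 dB above -36 dBFS, reduced 8:1 to 4 dB above → -32 dBFS; +7 dB make-up → -25 dBFS.
Stage 2: 0.7 dB above -25.7 dBFS, reduced 5:1 to 0.14 dB above → -25.56 dBFS.

-25.56 dBFS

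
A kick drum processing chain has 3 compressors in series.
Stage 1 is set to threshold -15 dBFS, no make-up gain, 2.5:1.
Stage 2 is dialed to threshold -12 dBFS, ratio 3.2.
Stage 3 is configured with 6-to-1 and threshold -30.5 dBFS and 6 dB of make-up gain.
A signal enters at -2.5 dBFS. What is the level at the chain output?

Stage 1: 12.5 dB above -15 dBFS, reduced 2.5:1 to 5 dB above → -10 dBFS.
Stage 2: -10 dBFS is 2 dB over -12 dBFS; at 3.2:1 that becomes 0.625 dB over, giving -11.375 dBFS.
Stage 3: 19.125 dB above -30.5 dBFS, reduced 6:1 to 3.1875 dB above → -27.3125 dBFS; +6 dB make-up → -21.3125 dBFS.

-21.3125 dBFS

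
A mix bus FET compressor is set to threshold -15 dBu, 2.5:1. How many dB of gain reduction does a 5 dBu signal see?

Overshoot = 5 − (-15) = 20 dB.
After 2.5:1 compression the overshoot becomes 20/2.5 = 8 dB.
So the signal is attenuated by 20 − 8 = 12 dB.

12 dB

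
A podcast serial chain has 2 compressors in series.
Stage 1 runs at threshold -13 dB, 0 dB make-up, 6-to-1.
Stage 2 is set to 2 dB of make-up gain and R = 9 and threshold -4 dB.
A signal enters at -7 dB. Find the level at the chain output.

-10 dB

Stage 1: -7 dB is 6 dB over -13 dB; at 6:1 that becomes 1 dB over, giving -12 dB.
Stage 2: below threshold (-12 ≤ -4); passes unchanged; make-up brings it to -10 dB.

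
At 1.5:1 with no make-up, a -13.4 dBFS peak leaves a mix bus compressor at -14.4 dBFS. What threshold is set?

-16.4 dBFS

Input is 3 dB above T (since output overshoot × R = input overshoot: (-14.4 − T)·1.5 = -13.4 − T gives T = -16.4 dBFS).
Check: -16.4 + (-13.4 − (-16.4))/1.5 = -16.4 + 2 = -14.4 dBFS. ✓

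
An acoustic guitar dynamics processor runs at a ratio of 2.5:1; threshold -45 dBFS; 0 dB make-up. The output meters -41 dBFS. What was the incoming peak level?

The compressed level sits -41 − (-45) = 4 dB over threshold.
Undo the ratio: input overshoot = 4 × 2.5 = 10 dB, giving input = -35 dBFS.

-35 dBFS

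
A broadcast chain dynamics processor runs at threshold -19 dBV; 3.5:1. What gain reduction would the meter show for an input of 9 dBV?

Overshoot = 9 − (-19) = 28 dB.
At 3.5:1, output sits 28/3.5 = 8 dB above threshold.
GR = overshoot in − overshoot out = 28 − 8 = 20 dB.

20 dB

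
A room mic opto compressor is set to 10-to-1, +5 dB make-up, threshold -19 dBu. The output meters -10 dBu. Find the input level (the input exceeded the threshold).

21 dBu

Stripping the +5 dB make-up gives -15 dBu at the gain stage.
That's 4 dB above the -19 dBu threshold.
Before 10:1 compression the overshoot was 4 × 10 = 40 dB, so input = -19 + 40 = 21 dBu.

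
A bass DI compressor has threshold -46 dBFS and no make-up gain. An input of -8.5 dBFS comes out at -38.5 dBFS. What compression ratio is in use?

Input overshoot = -8.5 − (-46) = 37.5 dB; output overshoot = -38.5 − (-46) = 7.5 dB.
Ratio = 37.5 / 7.5 = 5.

5:1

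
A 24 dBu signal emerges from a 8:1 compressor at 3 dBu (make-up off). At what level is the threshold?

Input is 24 dB above T (since output overshoot × R = input overshoot: (3 − T)·8 = 24 − T gives T = 0 dBu).
Check: 0 + (24 − 0)/8 = 0 + 3 = 3 dBu. ✓

0 dBu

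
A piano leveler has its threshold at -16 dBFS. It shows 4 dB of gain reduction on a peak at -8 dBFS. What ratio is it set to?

Input overshoot = -8 − (-16) = 8 dB.
Output overshoot = 8 − 4 = 4 dB.
Ratio = input overshoot / output overshoot = 8 / 4 = 2.

2:1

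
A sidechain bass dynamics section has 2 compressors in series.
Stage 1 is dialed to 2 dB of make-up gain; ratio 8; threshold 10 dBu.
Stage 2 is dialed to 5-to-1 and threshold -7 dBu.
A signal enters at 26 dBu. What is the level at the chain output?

-2.8 dBu

Stage 1: 16 dB above 10 dBu, reduced 8:1 to 2 dB above → 12 dBu; +2 dB make-up → 14 dBu.
Stage 2: 14 dBu is 21 dB over -7 dBu; at 5:1 that becomes 4.2 dB over, giving -2.8 dBu.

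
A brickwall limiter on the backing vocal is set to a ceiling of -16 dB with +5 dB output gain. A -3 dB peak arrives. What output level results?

-11 dB

A brickwall limiter is an ∞:1 compressor: any input above the ceiling is clamped to -16 dB.
Output gain then adds 5 dB: -16 + 5 = -11 dB.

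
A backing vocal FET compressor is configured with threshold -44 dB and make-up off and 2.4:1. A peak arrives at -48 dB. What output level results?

-48 dB is 4 dB below the -44 dB threshold, so no gain reduction is applied.
Output = input = -48 dB.

-48 dB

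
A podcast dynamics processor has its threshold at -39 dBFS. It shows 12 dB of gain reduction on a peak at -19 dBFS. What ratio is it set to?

2.5:1

Input overshoot = -19 − (-39) = 20 dB.
Output overshoot = 20 − 12 = 8 dB.
Ratio = input overshoot / output overshoot = 20 / 8 = 2.5.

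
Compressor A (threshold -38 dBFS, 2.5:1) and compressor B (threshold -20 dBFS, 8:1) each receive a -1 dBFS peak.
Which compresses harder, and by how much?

A: overshoot 37 dB → output overshoot 14.8 dB → GR 22.2 dB.
B: overshoot 19 dB → output overshoot 2.375 dB → GR 16.625 dB.
Difference: 5.575 dB in favour of A.

A, by 5.575 dB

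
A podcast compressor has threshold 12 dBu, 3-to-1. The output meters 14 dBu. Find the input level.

18 dBu

That's 2 dB above the 12 dBu threshold.
Undo the ratio: input overshoot = 2 × 3 = 6 dB, giving input = 18 dBu.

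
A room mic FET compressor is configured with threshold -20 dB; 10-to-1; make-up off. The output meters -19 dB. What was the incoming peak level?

-10 dB

Post-compression overshoot = -19 − (-20) = 1 dB.
Input overshoot = R × output overshoot = 10 dB → input = -20 + 10 = -10 dB.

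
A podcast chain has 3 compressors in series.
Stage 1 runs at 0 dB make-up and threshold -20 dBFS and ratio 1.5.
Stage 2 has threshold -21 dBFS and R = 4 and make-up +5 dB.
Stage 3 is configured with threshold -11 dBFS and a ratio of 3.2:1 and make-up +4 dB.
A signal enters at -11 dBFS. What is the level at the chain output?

-10.25 dBFS

Stage 1: -11 dBFS is 9 dB over -20 dBFS; at 1.5:1 that becomes 6 dB over, giving -14 dBFS.
Stage 2: -14 dBFS is 7 dB over -21 dBFS; at 4:1 that becomes 1.75 dB over, giving -19.25 dBFS; +5 dB make-up → -14.25 dBFS.
Stage 3: -14.25 dBFS is at or below the -11 dBFS threshold — no compression; make-up brings it to -10.25 dBFS.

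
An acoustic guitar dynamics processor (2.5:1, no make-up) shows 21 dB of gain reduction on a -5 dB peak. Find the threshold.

-40 dB

Gain reduction = -5 − (-26) = 21 dB; output overshoot = GR / (R − 1) = 21 / 1.5 = 14 dB.
Threshold = output − output overshoot = -26 − 14 = -40 dB.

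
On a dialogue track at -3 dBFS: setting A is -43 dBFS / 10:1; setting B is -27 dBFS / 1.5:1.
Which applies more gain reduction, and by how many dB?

A, by 28 dB

A: 40 dB over, compressed to 4 dB over, so 36 dB of GR.
B: 24 dB over, compressed to 16 dB over, so 8 dB of GR.
A reduces 28 dB more.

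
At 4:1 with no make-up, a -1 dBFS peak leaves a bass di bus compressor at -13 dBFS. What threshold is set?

Let T be the threshold. Output overshoot = (input overshoot)/R, so -13 − T = (-1 − T)/4.
4·(-13 − T) = -1 − T → 3·T = -52 − (-1) = -51.
T = -51/3 = -17 dBFS.

-17 dBFS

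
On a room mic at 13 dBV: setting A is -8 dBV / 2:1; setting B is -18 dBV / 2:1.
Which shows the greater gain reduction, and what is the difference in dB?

B, by 5 dB

A: 21 dB over, compressed to 10.5 dB over, so 10.5 dB of GR.
B: 31 dB over, compressed to 15.5 dB over, so 15.5 dB of GR.
B reduces 5 dB more.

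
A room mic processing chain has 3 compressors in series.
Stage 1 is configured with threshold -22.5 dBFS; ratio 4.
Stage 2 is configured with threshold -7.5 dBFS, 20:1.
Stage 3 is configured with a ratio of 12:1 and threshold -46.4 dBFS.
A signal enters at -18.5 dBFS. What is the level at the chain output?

-44.325 dBFS

Stage 1: overshoot 4 dB → 4/4 = 1 dB → -21.5 dBFS.
Stage 2: below threshold (-21.5 ≤ -7.5); passes unchanged; output -21.5 dBFS.
Stage 3: overshoot 24.9 dB → 24.9/12 = 2.075 dB → -44.325 dBFS.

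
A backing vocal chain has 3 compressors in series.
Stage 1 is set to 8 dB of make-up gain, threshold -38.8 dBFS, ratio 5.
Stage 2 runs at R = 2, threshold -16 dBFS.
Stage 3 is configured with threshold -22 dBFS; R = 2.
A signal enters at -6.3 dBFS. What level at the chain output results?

-24.3 dBFS

Stage 1: -6.3 dBFS is 32.5 dB over -38.8 dBFS; at 5:1 that becomes 6.5 dB over, giving -32.3 dBFS; +8 dB make-up → -24.3 dBFS.
Stage 2: -24.3 dBFS is at or below the -16 dBFS threshold — no compression; output -24.3 dBFS.
Stage 3: -24.3 dBFS ≤ -22 dBFS, so stage 3 doesn't engage; output -24.3 dBFS.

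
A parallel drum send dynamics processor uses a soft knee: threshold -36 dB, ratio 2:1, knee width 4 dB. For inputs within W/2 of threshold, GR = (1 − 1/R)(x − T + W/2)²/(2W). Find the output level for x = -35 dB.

-35.5625 dB

x − T + W/2 = -35 − (-36) + 2 = 3.
GR = (1 − 1/2) × 3² / 8 = 0.5 × 9 / 8 = 0.5625 dB.
Output = -35 − 0.5625 = -35.5625 dB.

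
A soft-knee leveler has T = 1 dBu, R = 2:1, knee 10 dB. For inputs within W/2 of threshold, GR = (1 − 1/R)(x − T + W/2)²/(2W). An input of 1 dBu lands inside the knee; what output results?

0.375 dBu

x − T + W/2 = 1 − 1 + 5 = 5.
GR = (1 − 1/2) × 5² / 20 = 0.5 × 25 / 20 = 0.625 dB.
Output = 1 − 0.625 = 0.375 dBu.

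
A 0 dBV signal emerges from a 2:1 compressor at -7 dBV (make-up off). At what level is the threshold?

-14 dBV

Let T be the threshold. Output overshoot = (input overshoot)/R, so -7 − T = (0 − T)/2.
2·(-7 − T) = 0 − T → 1·T = -14 − 0 = -14.
T = -14/1 = -14 dBV.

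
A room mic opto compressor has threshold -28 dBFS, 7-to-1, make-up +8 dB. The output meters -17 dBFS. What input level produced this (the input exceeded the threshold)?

Stripping the +8 dB make-up gives -25 dBFS at the gain stage.
Post-compression overshoot = -25 − (-28) = 3 dB.
Input overshoot = R × output overshoot = 21 dB → input = -28 + 21 = -7 dBFS.

-7 dBFS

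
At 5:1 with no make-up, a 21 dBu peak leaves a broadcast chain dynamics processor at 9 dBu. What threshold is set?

6 dBu

Let T be the threshold. Output overshoot = (input overshoot)/R, so 9 − T = (21 − T)/5.
5·(9 − T) = 21 − T → 4·T = 45 − 21 = 24.
T = 24/4 = 6 dBu.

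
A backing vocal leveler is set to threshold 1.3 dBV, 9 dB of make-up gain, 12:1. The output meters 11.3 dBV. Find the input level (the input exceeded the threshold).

Remove make-up: 11.3 − 9 = 2.3 dBV.
That's 1 dB above the 1.3 dBV threshold.
Before 12:1 compression the overshoot was 1 × 12 = 12 dB, so input = 1.3 + 12 = 13.3 dBV.

13.3 dBV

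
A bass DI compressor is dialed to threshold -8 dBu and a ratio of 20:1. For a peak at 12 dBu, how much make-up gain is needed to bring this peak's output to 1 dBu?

Overshoot 20 dB → 20/20 = 1 dB after compression, so the compressed level is -8 + 1 = -7 dBu.
Make-up = target − compressed = 1 − (-7) = 8 dB.

8 dB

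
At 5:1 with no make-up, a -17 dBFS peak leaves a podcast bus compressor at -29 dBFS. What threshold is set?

Gain reduction = -17 − (-29) = 12 dB; output overshoot = GR / (R − 1) = 12 / 4 = 3 dB.
Threshold = output − output overshoot = -29 − 3 = -32 dBFS.

-32 dBFS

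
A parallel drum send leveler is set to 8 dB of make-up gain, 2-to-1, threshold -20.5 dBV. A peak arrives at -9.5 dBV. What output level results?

The input is 11 dB above the -20.5 dBV threshold.
2:1 compression reduces that to 11/2 = 5.5 dB over.
That puts the output at -15 dBV; make-up adds 8 dB, giving -7 dBV.

-7 dBV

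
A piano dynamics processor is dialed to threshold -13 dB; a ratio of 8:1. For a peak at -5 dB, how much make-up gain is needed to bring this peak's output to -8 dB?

The peak compresses to -13 + 8/8 = -12 dB.
To reach -8 dB requires -8 − (-12) = 4 dB of make-up.

4 dB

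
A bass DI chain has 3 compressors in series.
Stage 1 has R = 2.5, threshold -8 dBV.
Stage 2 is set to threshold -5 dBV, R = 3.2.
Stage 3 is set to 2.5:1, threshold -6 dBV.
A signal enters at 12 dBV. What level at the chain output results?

Stage 1: 20 dB above -8 dBV, reduced 2.5:1 to 8 dB above → 0 dBV.
Stage 2: 5 dB above -5 dBV, reduced 3.2:1 to 1.5625 dB above → -3.4375 dBV.
Stage 3: 2.5625 dB above -6 dBV, reduced 2.5:1 to 1.025 dB above → -4.975 dBV.

-4.975 dBV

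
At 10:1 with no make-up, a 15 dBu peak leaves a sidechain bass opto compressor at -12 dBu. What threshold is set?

Input is 30 dB above T (since output overshoot × R = input overshoot: (-12 − T)·10 = 15 − T gives T = -15 dBu).
Check: -15 + (15 − (-15))/10 = -15 + 3 = -12 dBu. ✓

-15 dBu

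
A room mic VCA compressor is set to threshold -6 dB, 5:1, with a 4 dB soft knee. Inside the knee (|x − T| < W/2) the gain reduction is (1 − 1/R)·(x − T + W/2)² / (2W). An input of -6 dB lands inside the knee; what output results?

x − T + W/2 = -6 − (-6) + 2 = 2.
GR = (1 − 1/5) × 2² / 8 = 0.8 × 4 / 8 = 0.4 dB.
Output = -6 − 0.4 = -6.4 dB.

-6.4 dB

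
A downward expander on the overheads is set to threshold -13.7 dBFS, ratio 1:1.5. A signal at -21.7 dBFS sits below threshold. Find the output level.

-25.7 dBFS

Below threshold, a 1:1.5 expander applies gain = (1.5−1)×(T − x) of attenuation.
(1.5−1) × 8 = 4 dB, so output = -21.7 − 4 = -25.7 dBFS.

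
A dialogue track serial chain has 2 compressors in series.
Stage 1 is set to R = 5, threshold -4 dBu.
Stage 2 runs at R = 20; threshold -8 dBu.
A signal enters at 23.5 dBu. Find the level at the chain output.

-7.525 dBu

Stage 1: 23.5 dBu is 27.5 dB over -4 dBu; at 5:1 that becomes 5.5 dB over, giving 1.5 dBu.
Stage 2: 1.5 dBu is 9.5 dB over -8 dBu; at 20:1 that becomes 0.475 dB over, giving -7.525 dBu.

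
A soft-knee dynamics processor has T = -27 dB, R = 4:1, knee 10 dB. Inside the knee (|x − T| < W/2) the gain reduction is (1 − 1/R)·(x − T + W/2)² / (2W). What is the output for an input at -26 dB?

-27.35 dB

x − T + W/2 = -26 − (-27) + 5 = 6.
GR = (1 − 1/4) × 6² / 20 = 0.75 × 36 / 20 = 1.35 dB.
Output = -26 − 1.35 = -27.35 dB.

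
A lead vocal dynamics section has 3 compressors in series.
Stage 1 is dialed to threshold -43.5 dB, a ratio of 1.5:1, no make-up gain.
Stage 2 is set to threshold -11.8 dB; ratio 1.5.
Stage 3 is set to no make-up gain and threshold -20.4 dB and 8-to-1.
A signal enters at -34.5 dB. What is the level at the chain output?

-37.5 dB

Stage 1: 9 dB above -43.5 dB, reduced 1.5:1 to 6 dB above → -37.5 dB.
Stage 2: below threshold (-37.5 ≤ -11.8); passes unchanged; output -37.5 dB.
Stage 3: below threshold (-37.5 ≤ -20.4); passes unchanged; output -37.5 dB.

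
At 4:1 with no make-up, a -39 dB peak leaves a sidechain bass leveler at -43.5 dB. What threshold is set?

-45 dB

Let T be the threshold. Output overshoot = (input overshoot)/R, so -43.5 − T = (-39 − T)/4.
4·(-43.5 − T) = -39 − T → 3·T = -174 − (-39) = -135.
T = -135/3 = -45 dB.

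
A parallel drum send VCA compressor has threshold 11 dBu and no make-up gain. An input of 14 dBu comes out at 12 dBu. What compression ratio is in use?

Input overshoot = 14 − 11 = 3 dB; output overshoot = 12 − 11 = 1 dB.
Ratio = 3 / 1 = 3.

3:1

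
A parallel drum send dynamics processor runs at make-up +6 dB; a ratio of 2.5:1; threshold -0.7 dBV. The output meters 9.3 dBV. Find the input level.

9.3 dBV

Before make-up, the level was 9.3 − 6 = 3.3 dBV.
Post-compression overshoot = 3.3 − (-0.7) = 4 dB.
Undo the ratio: input overshoot = 4 × 2.5 = 10 dB, giving input = 9.3 dBV.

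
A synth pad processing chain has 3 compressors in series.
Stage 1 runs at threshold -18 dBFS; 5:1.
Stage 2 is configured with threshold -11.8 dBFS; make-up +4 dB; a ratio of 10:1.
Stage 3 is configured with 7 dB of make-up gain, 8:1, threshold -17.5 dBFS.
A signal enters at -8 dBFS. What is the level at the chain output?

-9.8125 dBFS

Stage 1: overshoot 10 dB → 10/5 = 2 dB → -16 dBFS.
Stage 2: -16 dBFS ≤ -11.8 dBFS, so stage 2 doesn't engage; make-up brings it to -12 dBFS.
Stage 3: overshoot 5.5 dB → 5.5/8 = 0.6875 dB → -16.8125 dBFS; +7 dB make-up → -9.8125 dBFS.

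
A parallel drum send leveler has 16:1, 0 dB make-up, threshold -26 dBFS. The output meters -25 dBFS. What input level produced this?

-10 dBFS

The compressed level sits -25 − (-26) = 1 dB over threshold.
Before 16:1 compression the overshoot was 1 × 16 = 16 dB, so input = -26 + 16 = -10 dBFS.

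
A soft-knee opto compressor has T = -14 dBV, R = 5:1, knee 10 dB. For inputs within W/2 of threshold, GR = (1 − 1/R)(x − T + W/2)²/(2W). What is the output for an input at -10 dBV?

-13.24 dBV

x − T + W/2 = -10 − (-14) + 5 = 9.
GR = (1 − 1/5) × 9² / 20 = 0.8 × 81 / 20 = 3.24 dB.
Output = -10 − 3.24 = -13.24 dBV.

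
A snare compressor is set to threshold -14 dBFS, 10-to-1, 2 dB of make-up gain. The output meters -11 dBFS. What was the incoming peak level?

-4 dBFS

Stripping the +2 dB make-up gives -13 dBFS at the gain stage.
Post-compression overshoot = -13 − (-14) = 1 dB.
Before 10:1 compression the overshoot was 1 × 10 = 10 dB, so input = -14 + 10 = -4 dBFS.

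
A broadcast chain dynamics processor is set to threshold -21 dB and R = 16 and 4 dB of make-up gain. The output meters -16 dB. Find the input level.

-5 dB

Before make-up, the level was -16 − 4 = -20 dB.
The compressed level sits -20 − (-21) = 1 dB over threshold.
Input overshoot = R × output overshoot = 16 dB → input = -21 + 16 = -5 dB.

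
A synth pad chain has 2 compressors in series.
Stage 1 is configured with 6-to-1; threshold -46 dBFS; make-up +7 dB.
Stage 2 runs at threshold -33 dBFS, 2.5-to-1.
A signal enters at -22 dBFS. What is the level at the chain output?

-35 dBFS

Stage 1: overshoot 24 dB → 24/6 = 4 dB → -42 dBFS; +7 dB make-up → -35 dBFS.
Stage 2: below threshold (-35 ≤ -33); passes unchanged; output -35 dBFS.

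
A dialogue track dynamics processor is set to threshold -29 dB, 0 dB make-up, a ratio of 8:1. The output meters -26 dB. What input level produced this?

That's 3 dB above the -29 dB threshold.
Input overshoot = R × output overshoot = 24 dB → input = -29 + 24 = -5 dB.

-5 dB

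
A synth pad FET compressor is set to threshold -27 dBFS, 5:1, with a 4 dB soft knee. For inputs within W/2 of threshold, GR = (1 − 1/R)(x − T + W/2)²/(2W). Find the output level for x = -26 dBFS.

x − T + W/2 = -26 − (-27) + 2 = 3.
GR = (1 − 1/5) × 3² / 8 = 0.8 × 9 / 8 = 0.9 dB.
Output = -26 − 0.9 = -26.9 dBFS.

-26.9 dBFS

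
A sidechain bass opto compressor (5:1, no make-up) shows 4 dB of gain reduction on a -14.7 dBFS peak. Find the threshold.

Let T be the threshold. Output overshoot = (input overshoot)/R, so -18.7 − T = (-14.7 − T)/5.
5·(-18.7 − T) = -14.7 − T → 4·T = -93.5 − (-14.7) = -78.8.
T = -78.8/4 = -19.7 dBFS.

-19.7 dBFS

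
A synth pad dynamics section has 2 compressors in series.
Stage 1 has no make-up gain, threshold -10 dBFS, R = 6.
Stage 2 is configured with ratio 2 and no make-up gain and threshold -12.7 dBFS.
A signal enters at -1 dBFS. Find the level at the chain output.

Stage 1: -1 dBFS is 9 dB over -10 dBFS; at 6:1 that becomes 1.5 dB over, giving -8.5 dBFS.
Stage 2: overshoot 4.2 dB → 4.2/2 = 2.1 dB → -10.6 dBFS.

-10.6 dBFS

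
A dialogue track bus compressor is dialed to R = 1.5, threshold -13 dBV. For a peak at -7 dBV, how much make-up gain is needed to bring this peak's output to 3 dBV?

12 dB

The peak compresses to -13 + 6/1.5 = -9 dBV.
To reach 3 dBV requires 3 − (-9) = 12 dB of make-up.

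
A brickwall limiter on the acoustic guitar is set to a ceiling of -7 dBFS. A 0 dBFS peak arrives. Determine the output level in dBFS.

-7 dBFS

The limiter clamps the peak to its -7 dBFS ceiling.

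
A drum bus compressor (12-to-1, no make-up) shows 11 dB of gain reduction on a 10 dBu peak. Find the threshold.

-2 dBu

Let T be the threshold. Output overshoot = (input overshoot)/R, so -1 − T = (10 − T)/12.
12·(-1 − T) = 10 − T → 11·T = -12 − 10 = -22.
T = -22/11 = -2 dBu.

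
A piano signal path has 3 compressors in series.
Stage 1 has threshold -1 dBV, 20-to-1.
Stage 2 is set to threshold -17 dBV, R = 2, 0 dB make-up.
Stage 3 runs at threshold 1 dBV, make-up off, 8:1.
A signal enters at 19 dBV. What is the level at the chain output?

Stage 1: 20 dB above -1 dBV, reduced 20:1 to 1 dB above → 0 dBV.
Stage 2: 0 dBV is 17 dB over -17 dBV; at 2:1 that becomes 8.5 dB over, giving -8.5 dBV.
Stage 3: -8.5 dBV ≤ 1 dBV, so stage 3 doesn't engage; output -8.5 dBV.

-8.5 dBV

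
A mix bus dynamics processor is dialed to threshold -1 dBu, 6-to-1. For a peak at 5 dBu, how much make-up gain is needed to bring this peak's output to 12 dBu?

The peak compresses to -1 + 6/6 = 0 dBu.
To reach 12 dBu requires 12 − 0 = 12 dB of make-up.

12 dB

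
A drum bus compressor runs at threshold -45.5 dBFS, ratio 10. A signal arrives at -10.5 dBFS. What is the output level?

-10.5 dBFS sits 35 dB over threshold.
10:1 compression reduces that to 35/10 = 3.5 dB over.
Output = -45.5 + 3.5 = -42 dBFS.

-42 dBFS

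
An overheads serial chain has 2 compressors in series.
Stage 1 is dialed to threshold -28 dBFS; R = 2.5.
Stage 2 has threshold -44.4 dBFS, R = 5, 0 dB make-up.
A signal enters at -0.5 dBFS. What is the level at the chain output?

Stage 1: -0.5 dBFS is 27.5 dB over -28 dBFS; at 2.5:1 that becomes 11 dB over, giving -17 dBFS.
Stage 2: -17 dBFS is 27.4 dB over -44.4 dBFS; at 5:1 that becomes 5.48 dB over, giving -38.92 dBFS.

-38.92 dBFS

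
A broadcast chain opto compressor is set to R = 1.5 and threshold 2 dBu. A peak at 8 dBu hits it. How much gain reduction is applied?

2 dB

The signal is 6 dB above threshold.
A 1.5:1 ratio leaves 4 dB of that excess.
Gain reduction = 6 − 4 = 2 dB.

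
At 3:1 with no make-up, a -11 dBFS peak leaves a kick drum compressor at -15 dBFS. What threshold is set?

Let T be the threshold. Output overshoot = (input overshoot)/R, so -15 − T = (-11 − T)/3.
3·(-15 − T) = -11 − T → 2·T = -45 − (-11) = -34.
T = -34/2 = -17 dBFS.

-17 dBFS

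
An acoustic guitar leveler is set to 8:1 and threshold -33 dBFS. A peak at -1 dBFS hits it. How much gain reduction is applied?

Overshoot = -1 − (-33) = 32 dB.
At 8:1, output sits 32/8 = 4 dB above threshold.
So the signal is attenuated by 32 − 4 = 28 dB.

28 dB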